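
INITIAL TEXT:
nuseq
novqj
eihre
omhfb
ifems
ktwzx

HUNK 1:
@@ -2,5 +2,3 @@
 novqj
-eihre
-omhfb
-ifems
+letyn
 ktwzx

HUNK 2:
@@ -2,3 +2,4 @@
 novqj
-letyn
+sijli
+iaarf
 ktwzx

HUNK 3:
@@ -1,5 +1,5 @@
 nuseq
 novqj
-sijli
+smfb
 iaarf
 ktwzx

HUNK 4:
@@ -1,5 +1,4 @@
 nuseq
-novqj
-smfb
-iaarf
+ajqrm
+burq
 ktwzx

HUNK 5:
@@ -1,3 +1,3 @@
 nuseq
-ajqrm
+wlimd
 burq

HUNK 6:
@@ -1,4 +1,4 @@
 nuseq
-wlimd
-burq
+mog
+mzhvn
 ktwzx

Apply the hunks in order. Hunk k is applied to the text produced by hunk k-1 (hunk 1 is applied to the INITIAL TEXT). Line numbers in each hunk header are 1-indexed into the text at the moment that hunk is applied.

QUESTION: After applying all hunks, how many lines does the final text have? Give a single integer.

Answer: 4

Derivation:
Hunk 1: at line 2 remove [eihre,omhfb,ifems] add [letyn] -> 4 lines: nuseq novqj letyn ktwzx
Hunk 2: at line 2 remove [letyn] add [sijli,iaarf] -> 5 lines: nuseq novqj sijli iaarf ktwzx
Hunk 3: at line 1 remove [sijli] add [smfb] -> 5 lines: nuseq novqj smfb iaarf ktwzx
Hunk 4: at line 1 remove [novqj,smfb,iaarf] add [ajqrm,burq] -> 4 lines: nuseq ajqrm burq ktwzx
Hunk 5: at line 1 remove [ajqrm] add [wlimd] -> 4 lines: nuseq wlimd burq ktwzx
Hunk 6: at line 1 remove [wlimd,burq] add [mog,mzhvn] -> 4 lines: nuseq mog mzhvn ktwzx
Final line count: 4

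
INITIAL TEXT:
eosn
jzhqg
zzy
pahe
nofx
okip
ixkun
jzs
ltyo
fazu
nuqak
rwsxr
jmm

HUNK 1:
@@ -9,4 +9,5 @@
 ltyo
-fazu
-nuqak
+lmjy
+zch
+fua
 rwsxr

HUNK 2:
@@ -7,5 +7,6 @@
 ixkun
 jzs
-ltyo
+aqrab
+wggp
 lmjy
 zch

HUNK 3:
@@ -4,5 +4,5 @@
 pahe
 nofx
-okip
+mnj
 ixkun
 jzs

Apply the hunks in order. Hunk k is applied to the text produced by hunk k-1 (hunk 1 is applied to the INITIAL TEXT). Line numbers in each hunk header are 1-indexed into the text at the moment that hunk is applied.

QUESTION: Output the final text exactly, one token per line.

Answer: eosn
jzhqg
zzy
pahe
nofx
mnj
ixkun
jzs
aqrab
wggp
lmjy
zch
fua
rwsxr
jmm

Derivation:
Hunk 1: at line 9 remove [fazu,nuqak] add [lmjy,zch,fua] -> 14 lines: eosn jzhqg zzy pahe nofx okip ixkun jzs ltyo lmjy zch fua rwsxr jmm
Hunk 2: at line 7 remove [ltyo] add [aqrab,wggp] -> 15 lines: eosn jzhqg zzy pahe nofx okip ixkun jzs aqrab wggp lmjy zch fua rwsxr jmm
Hunk 3: at line 4 remove [okip] add [mnj] -> 15 lines: eosn jzhqg zzy pahe nofx mnj ixkun jzs aqrab wggp lmjy zch fua rwsxr jmm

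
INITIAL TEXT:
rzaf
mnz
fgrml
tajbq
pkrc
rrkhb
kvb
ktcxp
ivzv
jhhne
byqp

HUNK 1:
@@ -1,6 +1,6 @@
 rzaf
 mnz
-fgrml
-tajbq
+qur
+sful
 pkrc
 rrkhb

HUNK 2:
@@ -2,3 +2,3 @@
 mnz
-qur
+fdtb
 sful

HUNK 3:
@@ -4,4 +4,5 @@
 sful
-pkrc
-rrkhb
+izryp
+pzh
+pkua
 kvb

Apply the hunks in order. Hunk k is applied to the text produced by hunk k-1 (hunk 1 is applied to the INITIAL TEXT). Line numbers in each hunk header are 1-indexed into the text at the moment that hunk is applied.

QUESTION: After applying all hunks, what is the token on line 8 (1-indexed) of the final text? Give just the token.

Hunk 1: at line 1 remove [fgrml,tajbq] add [qur,sful] -> 11 lines: rzaf mnz qur sful pkrc rrkhb kvb ktcxp ivzv jhhne byqp
Hunk 2: at line 2 remove [qur] add [fdtb] -> 11 lines: rzaf mnz fdtb sful pkrc rrkhb kvb ktcxp ivzv jhhne byqp
Hunk 3: at line 4 remove [pkrc,rrkhb] add [izryp,pzh,pkua] -> 12 lines: rzaf mnz fdtb sful izryp pzh pkua kvb ktcxp ivzv jhhne byqp
Final line 8: kvb

Answer: kvb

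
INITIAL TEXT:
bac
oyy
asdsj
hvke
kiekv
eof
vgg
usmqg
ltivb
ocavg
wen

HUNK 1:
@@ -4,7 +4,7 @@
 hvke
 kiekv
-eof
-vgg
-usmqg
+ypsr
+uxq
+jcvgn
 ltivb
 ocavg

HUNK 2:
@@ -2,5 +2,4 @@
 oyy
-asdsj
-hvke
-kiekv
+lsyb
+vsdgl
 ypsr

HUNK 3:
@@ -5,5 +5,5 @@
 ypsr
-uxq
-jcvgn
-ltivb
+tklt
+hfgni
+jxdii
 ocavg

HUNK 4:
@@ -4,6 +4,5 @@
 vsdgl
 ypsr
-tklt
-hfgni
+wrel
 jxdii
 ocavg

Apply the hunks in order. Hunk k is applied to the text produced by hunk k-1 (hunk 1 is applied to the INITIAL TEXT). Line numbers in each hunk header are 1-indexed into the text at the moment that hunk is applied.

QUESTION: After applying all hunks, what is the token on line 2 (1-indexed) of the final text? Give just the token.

Hunk 1: at line 4 remove [eof,vgg,usmqg] add [ypsr,uxq,jcvgn] -> 11 lines: bac oyy asdsj hvke kiekv ypsr uxq jcvgn ltivb ocavg wen
Hunk 2: at line 2 remove [asdsj,hvke,kiekv] add [lsyb,vsdgl] -> 10 lines: bac oyy lsyb vsdgl ypsr uxq jcvgn ltivb ocavg wen
Hunk 3: at line 5 remove [uxq,jcvgn,ltivb] add [tklt,hfgni,jxdii] -> 10 lines: bac oyy lsyb vsdgl ypsr tklt hfgni jxdii ocavg wen
Hunk 4: at line 4 remove [tklt,hfgni] add [wrel] -> 9 lines: bac oyy lsyb vsdgl ypsr wrel jxdii ocavg wen
Final line 2: oyy

Answer: oyy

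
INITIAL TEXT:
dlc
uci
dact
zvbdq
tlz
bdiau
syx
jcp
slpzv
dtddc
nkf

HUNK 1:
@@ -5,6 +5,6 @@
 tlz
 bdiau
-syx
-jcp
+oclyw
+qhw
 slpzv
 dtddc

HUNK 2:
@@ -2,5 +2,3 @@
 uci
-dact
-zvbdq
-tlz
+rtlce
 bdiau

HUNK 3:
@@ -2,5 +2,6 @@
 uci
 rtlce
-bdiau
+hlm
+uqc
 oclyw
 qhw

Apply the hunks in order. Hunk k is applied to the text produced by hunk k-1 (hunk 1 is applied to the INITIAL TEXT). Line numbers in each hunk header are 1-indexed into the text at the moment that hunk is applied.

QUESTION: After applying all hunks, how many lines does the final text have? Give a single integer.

Answer: 10

Derivation:
Hunk 1: at line 5 remove [syx,jcp] add [oclyw,qhw] -> 11 lines: dlc uci dact zvbdq tlz bdiau oclyw qhw slpzv dtddc nkf
Hunk 2: at line 2 remove [dact,zvbdq,tlz] add [rtlce] -> 9 lines: dlc uci rtlce bdiau oclyw qhw slpzv dtddc nkf
Hunk 3: at line 2 remove [bdiau] add [hlm,uqc] -> 10 lines: dlc uci rtlce hlm uqc oclyw qhw slpzv dtddc nkf
Final line count: 10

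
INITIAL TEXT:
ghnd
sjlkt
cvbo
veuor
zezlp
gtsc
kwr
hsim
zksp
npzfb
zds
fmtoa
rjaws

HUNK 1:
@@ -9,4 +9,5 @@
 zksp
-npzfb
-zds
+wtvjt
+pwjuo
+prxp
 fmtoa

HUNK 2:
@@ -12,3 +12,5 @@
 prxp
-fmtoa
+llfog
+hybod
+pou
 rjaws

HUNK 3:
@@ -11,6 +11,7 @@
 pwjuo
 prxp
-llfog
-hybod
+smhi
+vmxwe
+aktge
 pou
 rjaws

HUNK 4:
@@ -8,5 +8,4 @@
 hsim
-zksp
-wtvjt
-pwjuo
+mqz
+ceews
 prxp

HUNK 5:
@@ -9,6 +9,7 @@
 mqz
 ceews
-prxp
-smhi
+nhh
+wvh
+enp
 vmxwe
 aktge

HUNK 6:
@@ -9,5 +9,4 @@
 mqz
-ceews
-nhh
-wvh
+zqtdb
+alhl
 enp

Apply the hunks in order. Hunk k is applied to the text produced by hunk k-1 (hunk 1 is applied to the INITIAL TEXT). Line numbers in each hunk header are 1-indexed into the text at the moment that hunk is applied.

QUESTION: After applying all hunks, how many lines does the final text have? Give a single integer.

Answer: 16

Derivation:
Hunk 1: at line 9 remove [npzfb,zds] add [wtvjt,pwjuo,prxp] -> 14 lines: ghnd sjlkt cvbo veuor zezlp gtsc kwr hsim zksp wtvjt pwjuo prxp fmtoa rjaws
Hunk 2: at line 12 remove [fmtoa] add [llfog,hybod,pou] -> 16 lines: ghnd sjlkt cvbo veuor zezlp gtsc kwr hsim zksp wtvjt pwjuo prxp llfog hybod pou rjaws
Hunk 3: at line 11 remove [llfog,hybod] add [smhi,vmxwe,aktge] -> 17 lines: ghnd sjlkt cvbo veuor zezlp gtsc kwr hsim zksp wtvjt pwjuo prxp smhi vmxwe aktge pou rjaws
Hunk 4: at line 8 remove [zksp,wtvjt,pwjuo] add [mqz,ceews] -> 16 lines: ghnd sjlkt cvbo veuor zezlp gtsc kwr hsim mqz ceews prxp smhi vmxwe aktge pou rjaws
Hunk 5: at line 9 remove [prxp,smhi] add [nhh,wvh,enp] -> 17 lines: ghnd sjlkt cvbo veuor zezlp gtsc kwr hsim mqz ceews nhh wvh enp vmxwe aktge pou rjaws
Hunk 6: at line 9 remove [ceews,nhh,wvh] add [zqtdb,alhl] -> 16 lines: ghnd sjlkt cvbo veuor zezlp gtsc kwr hsim mqz zqtdb alhl enp vmxwe aktge pou rjaws
Final line count: 16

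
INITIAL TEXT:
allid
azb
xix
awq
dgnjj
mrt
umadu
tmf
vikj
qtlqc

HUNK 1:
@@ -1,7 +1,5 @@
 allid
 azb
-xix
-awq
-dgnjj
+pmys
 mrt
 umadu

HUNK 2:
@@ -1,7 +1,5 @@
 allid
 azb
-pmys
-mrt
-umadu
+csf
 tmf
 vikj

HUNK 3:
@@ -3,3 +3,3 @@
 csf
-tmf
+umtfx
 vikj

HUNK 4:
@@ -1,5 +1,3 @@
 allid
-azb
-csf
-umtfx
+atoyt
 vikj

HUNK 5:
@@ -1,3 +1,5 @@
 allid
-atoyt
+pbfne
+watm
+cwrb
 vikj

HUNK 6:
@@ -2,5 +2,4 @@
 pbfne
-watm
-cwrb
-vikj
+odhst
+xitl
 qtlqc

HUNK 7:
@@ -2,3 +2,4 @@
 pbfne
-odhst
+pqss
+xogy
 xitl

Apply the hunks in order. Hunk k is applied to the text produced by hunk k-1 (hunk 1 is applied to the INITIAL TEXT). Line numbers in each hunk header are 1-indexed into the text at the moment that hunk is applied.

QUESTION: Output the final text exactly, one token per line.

Hunk 1: at line 1 remove [xix,awq,dgnjj] add [pmys] -> 8 lines: allid azb pmys mrt umadu tmf vikj qtlqc
Hunk 2: at line 1 remove [pmys,mrt,umadu] add [csf] -> 6 lines: allid azb csf tmf vikj qtlqc
Hunk 3: at line 3 remove [tmf] add [umtfx] -> 6 lines: allid azb csf umtfx vikj qtlqc
Hunk 4: at line 1 remove [azb,csf,umtfx] add [atoyt] -> 4 lines: allid atoyt vikj qtlqc
Hunk 5: at line 1 remove [atoyt] add [pbfne,watm,cwrb] -> 6 lines: allid pbfne watm cwrb vikj qtlqc
Hunk 6: at line 2 remove [watm,cwrb,vikj] add [odhst,xitl] -> 5 lines: allid pbfne odhst xitl qtlqc
Hunk 7: at line 2 remove [odhst] add [pqss,xogy] -> 6 lines: allid pbfne pqss xogy xitl qtlqc

Answer: allid
pbfne
pqss
xogy
xitl
qtlqc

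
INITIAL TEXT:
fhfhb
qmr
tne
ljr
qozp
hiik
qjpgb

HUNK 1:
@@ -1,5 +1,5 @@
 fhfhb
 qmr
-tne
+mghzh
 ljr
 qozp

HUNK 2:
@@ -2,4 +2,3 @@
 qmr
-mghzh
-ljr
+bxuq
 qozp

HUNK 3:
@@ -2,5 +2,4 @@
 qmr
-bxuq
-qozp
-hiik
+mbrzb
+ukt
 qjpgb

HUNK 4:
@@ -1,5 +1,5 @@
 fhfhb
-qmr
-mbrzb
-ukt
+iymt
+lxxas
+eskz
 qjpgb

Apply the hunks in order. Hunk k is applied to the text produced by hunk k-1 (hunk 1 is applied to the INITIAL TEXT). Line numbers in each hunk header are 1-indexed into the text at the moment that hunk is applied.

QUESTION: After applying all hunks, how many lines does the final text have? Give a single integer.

Hunk 1: at line 1 remove [tne] add [mghzh] -> 7 lines: fhfhb qmr mghzh ljr qozp hiik qjpgb
Hunk 2: at line 2 remove [mghzh,ljr] add [bxuq] -> 6 lines: fhfhb qmr bxuq qozp hiik qjpgb
Hunk 3: at line 2 remove [bxuq,qozp,hiik] add [mbrzb,ukt] -> 5 lines: fhfhb qmr mbrzb ukt qjpgb
Hunk 4: at line 1 remove [qmr,mbrzb,ukt] add [iymt,lxxas,eskz] -> 5 lines: fhfhb iymt lxxas eskz qjpgb
Final line count: 5

Answer: 5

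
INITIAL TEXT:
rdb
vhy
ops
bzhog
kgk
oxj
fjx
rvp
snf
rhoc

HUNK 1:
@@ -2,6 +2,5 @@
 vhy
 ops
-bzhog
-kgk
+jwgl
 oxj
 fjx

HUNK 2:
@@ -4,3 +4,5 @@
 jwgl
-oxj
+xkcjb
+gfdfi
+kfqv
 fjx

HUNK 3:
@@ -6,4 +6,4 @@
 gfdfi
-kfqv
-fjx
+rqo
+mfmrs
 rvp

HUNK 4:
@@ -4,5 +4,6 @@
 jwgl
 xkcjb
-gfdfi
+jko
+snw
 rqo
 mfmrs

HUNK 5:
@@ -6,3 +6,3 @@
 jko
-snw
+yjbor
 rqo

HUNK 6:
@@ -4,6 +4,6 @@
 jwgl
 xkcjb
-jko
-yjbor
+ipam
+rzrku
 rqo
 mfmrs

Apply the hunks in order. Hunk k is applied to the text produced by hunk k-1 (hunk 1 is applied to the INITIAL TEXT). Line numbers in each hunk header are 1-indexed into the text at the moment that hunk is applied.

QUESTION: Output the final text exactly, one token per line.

Hunk 1: at line 2 remove [bzhog,kgk] add [jwgl] -> 9 lines: rdb vhy ops jwgl oxj fjx rvp snf rhoc
Hunk 2: at line 4 remove [oxj] add [xkcjb,gfdfi,kfqv] -> 11 lines: rdb vhy ops jwgl xkcjb gfdfi kfqv fjx rvp snf rhoc
Hunk 3: at line 6 remove [kfqv,fjx] add [rqo,mfmrs] -> 11 lines: rdb vhy ops jwgl xkcjb gfdfi rqo mfmrs rvp snf rhoc
Hunk 4: at line 4 remove [gfdfi] add [jko,snw] -> 12 lines: rdb vhy ops jwgl xkcjb jko snw rqo mfmrs rvp snf rhoc
Hunk 5: at line 6 remove [snw] add [yjbor] -> 12 lines: rdb vhy ops jwgl xkcjb jko yjbor rqo mfmrs rvp snf rhoc
Hunk 6: at line 4 remove [jko,yjbor] add [ipam,rzrku] -> 12 lines: rdb vhy ops jwgl xkcjb ipam rzrku rqo mfmrs rvp snf rhoc

Answer: rdb
vhy
ops
jwgl
xkcjb
ipam
rzrku
rqo
mfmrs
rvp
snf
rhoc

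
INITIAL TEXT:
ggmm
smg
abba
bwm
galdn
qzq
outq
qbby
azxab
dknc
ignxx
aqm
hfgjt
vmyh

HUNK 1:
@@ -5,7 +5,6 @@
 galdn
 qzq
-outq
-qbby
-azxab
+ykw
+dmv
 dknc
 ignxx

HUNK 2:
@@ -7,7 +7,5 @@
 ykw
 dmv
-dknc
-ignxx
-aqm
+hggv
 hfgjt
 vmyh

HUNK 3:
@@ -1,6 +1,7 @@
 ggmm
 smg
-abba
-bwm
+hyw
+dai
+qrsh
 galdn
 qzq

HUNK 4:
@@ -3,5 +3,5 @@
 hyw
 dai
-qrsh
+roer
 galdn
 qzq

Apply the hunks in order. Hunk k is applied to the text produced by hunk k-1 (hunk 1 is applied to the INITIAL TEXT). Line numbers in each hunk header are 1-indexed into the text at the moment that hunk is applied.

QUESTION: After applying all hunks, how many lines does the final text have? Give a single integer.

Hunk 1: at line 5 remove [outq,qbby,azxab] add [ykw,dmv] -> 13 lines: ggmm smg abba bwm galdn qzq ykw dmv dknc ignxx aqm hfgjt vmyh
Hunk 2: at line 7 remove [dknc,ignxx,aqm] add [hggv] -> 11 lines: ggmm smg abba bwm galdn qzq ykw dmv hggv hfgjt vmyh
Hunk 3: at line 1 remove [abba,bwm] add [hyw,dai,qrsh] -> 12 lines: ggmm smg hyw dai qrsh galdn qzq ykw dmv hggv hfgjt vmyh
Hunk 4: at line 3 remove [qrsh] add [roer] -> 12 lines: ggmm smg hyw dai roer galdn qzq ykw dmv hggv hfgjt vmyh
Final line count: 12

Answer: 12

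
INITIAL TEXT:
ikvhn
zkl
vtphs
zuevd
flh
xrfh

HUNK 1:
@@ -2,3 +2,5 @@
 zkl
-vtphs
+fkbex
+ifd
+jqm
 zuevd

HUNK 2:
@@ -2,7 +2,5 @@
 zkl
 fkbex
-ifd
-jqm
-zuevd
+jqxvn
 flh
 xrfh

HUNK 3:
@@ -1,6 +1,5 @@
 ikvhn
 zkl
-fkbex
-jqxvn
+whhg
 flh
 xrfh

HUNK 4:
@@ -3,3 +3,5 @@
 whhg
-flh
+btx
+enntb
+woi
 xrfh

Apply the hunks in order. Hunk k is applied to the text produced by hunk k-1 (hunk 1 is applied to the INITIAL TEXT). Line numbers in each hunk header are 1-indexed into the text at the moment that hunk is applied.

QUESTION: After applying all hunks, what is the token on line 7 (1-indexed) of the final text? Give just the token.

Hunk 1: at line 2 remove [vtphs] add [fkbex,ifd,jqm] -> 8 lines: ikvhn zkl fkbex ifd jqm zuevd flh xrfh
Hunk 2: at line 2 remove [ifd,jqm,zuevd] add [jqxvn] -> 6 lines: ikvhn zkl fkbex jqxvn flh xrfh
Hunk 3: at line 1 remove [fkbex,jqxvn] add [whhg] -> 5 lines: ikvhn zkl whhg flh xrfh
Hunk 4: at line 3 remove [flh] add [btx,enntb,woi] -> 7 lines: ikvhn zkl whhg btx enntb woi xrfh
Final line 7: xrfh

Answer: xrfh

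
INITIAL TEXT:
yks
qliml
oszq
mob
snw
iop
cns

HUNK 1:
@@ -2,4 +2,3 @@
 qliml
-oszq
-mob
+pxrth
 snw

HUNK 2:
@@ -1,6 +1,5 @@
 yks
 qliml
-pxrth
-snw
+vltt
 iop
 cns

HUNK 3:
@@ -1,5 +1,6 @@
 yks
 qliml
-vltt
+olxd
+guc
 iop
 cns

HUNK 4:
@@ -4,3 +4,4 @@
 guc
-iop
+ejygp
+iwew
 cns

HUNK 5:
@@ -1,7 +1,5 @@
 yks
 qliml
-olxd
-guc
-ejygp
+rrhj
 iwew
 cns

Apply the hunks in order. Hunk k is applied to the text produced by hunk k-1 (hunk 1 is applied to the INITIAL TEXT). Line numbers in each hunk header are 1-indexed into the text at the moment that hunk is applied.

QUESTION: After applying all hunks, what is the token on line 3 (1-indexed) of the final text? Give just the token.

Answer: rrhj

Derivation:
Hunk 1: at line 2 remove [oszq,mob] add [pxrth] -> 6 lines: yks qliml pxrth snw iop cns
Hunk 2: at line 1 remove [pxrth,snw] add [vltt] -> 5 lines: yks qliml vltt iop cns
Hunk 3: at line 1 remove [vltt] add [olxd,guc] -> 6 lines: yks qliml olxd guc iop cns
Hunk 4: at line 4 remove [iop] add [ejygp,iwew] -> 7 lines: yks qliml olxd guc ejygp iwew cns
Hunk 5: at line 1 remove [olxd,guc,ejygp] add [rrhj] -> 5 lines: yks qliml rrhj iwew cns
Final line 3: rrhj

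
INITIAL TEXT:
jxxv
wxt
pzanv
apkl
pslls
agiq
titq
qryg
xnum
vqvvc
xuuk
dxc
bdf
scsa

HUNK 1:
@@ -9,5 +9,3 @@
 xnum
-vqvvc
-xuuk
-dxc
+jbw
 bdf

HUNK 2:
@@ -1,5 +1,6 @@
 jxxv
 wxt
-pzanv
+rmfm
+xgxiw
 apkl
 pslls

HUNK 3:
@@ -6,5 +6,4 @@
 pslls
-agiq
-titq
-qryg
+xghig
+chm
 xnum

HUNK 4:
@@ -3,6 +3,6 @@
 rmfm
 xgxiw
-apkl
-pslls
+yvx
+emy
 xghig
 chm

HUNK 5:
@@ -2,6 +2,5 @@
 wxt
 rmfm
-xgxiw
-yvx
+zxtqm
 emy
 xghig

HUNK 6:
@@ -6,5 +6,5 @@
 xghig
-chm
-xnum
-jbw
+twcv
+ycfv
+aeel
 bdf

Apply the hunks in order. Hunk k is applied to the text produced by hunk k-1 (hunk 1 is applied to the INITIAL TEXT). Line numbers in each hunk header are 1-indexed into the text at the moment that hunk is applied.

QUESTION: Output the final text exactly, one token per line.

Answer: jxxv
wxt
rmfm
zxtqm
emy
xghig
twcv
ycfv
aeel
bdf
scsa

Derivation:
Hunk 1: at line 9 remove [vqvvc,xuuk,dxc] add [jbw] -> 12 lines: jxxv wxt pzanv apkl pslls agiq titq qryg xnum jbw bdf scsa
Hunk 2: at line 1 remove [pzanv] add [rmfm,xgxiw] -> 13 lines: jxxv wxt rmfm xgxiw apkl pslls agiq titq qryg xnum jbw bdf scsa
Hunk 3: at line 6 remove [agiq,titq,qryg] add [xghig,chm] -> 12 lines: jxxv wxt rmfm xgxiw apkl pslls xghig chm xnum jbw bdf scsa
Hunk 4: at line 3 remove [apkl,pslls] add [yvx,emy] -> 12 lines: jxxv wxt rmfm xgxiw yvx emy xghig chm xnum jbw bdf scsa
Hunk 5: at line 2 remove [xgxiw,yvx] add [zxtqm] -> 11 lines: jxxv wxt rmfm zxtqm emy xghig chm xnum jbw bdf scsa
Hunk 6: at line 6 remove [chm,xnum,jbw] add [twcv,ycfv,aeel] -> 11 lines: jxxv wxt rmfm zxtqm emy xghig twcv ycfv aeel bdf scsa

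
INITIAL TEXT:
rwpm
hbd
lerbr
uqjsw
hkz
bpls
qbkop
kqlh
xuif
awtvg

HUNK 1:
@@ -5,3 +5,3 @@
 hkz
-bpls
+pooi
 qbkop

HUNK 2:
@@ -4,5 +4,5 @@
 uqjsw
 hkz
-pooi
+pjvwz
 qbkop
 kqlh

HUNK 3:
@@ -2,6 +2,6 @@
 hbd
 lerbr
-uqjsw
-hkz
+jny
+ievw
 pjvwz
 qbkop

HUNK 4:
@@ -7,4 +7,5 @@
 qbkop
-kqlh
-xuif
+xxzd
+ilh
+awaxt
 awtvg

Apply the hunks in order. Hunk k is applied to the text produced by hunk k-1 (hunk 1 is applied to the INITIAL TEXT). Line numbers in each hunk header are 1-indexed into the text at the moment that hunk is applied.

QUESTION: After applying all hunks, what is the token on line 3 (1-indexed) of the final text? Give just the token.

Hunk 1: at line 5 remove [bpls] add [pooi] -> 10 lines: rwpm hbd lerbr uqjsw hkz pooi qbkop kqlh xuif awtvg
Hunk 2: at line 4 remove [pooi] add [pjvwz] -> 10 lines: rwpm hbd lerbr uqjsw hkz pjvwz qbkop kqlh xuif awtvg
Hunk 3: at line 2 remove [uqjsw,hkz] add [jny,ievw] -> 10 lines: rwpm hbd lerbr jny ievw pjvwz qbkop kqlh xuif awtvg
Hunk 4: at line 7 remove [kqlh,xuif] add [xxzd,ilh,awaxt] -> 11 lines: rwpm hbd lerbr jny ievw pjvwz qbkop xxzd ilh awaxt awtvg
Final line 3: lerbr

Answer: lerbr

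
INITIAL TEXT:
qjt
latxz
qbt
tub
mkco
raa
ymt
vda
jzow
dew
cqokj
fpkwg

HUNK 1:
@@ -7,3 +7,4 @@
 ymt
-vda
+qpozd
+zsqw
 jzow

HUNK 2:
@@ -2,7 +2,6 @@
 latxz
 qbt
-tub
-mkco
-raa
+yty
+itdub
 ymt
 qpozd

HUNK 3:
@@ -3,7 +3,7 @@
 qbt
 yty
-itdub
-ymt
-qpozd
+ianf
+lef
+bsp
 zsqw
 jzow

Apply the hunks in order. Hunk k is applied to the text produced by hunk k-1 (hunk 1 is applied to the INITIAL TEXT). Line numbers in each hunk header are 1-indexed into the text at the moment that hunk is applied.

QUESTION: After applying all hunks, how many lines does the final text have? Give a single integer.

Hunk 1: at line 7 remove [vda] add [qpozd,zsqw] -> 13 lines: qjt latxz qbt tub mkco raa ymt qpozd zsqw jzow dew cqokj fpkwg
Hunk 2: at line 2 remove [tub,mkco,raa] add [yty,itdub] -> 12 lines: qjt latxz qbt yty itdub ymt qpozd zsqw jzow dew cqokj fpkwg
Hunk 3: at line 3 remove [itdub,ymt,qpozd] add [ianf,lef,bsp] -> 12 lines: qjt latxz qbt yty ianf lef bsp zsqw jzow dew cqokj fpkwg
Final line count: 12

Answer: 12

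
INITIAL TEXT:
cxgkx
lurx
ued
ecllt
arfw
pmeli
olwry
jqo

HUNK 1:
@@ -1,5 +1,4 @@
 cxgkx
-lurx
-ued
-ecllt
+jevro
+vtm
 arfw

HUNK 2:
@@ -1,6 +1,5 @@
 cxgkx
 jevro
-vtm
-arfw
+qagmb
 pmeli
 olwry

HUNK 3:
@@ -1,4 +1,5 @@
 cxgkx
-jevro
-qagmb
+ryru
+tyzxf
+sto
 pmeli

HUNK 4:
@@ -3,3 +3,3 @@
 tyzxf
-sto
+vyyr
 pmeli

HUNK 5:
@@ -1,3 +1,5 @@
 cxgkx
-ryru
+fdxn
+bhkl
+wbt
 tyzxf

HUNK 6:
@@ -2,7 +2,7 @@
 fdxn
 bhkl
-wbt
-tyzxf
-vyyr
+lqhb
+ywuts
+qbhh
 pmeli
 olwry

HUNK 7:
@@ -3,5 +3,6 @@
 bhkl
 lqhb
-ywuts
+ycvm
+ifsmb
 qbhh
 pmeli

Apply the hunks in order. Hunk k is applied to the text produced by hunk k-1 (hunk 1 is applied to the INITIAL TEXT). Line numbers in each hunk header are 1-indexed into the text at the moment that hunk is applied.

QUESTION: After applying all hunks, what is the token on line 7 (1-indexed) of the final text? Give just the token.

Hunk 1: at line 1 remove [lurx,ued,ecllt] add [jevro,vtm] -> 7 lines: cxgkx jevro vtm arfw pmeli olwry jqo
Hunk 2: at line 1 remove [vtm,arfw] add [qagmb] -> 6 lines: cxgkx jevro qagmb pmeli olwry jqo
Hunk 3: at line 1 remove [jevro,qagmb] add [ryru,tyzxf,sto] -> 7 lines: cxgkx ryru tyzxf sto pmeli olwry jqo
Hunk 4: at line 3 remove [sto] add [vyyr] -> 7 lines: cxgkx ryru tyzxf vyyr pmeli olwry jqo
Hunk 5: at line 1 remove [ryru] add [fdxn,bhkl,wbt] -> 9 lines: cxgkx fdxn bhkl wbt tyzxf vyyr pmeli olwry jqo
Hunk 6: at line 2 remove [wbt,tyzxf,vyyr] add [lqhb,ywuts,qbhh] -> 9 lines: cxgkx fdxn bhkl lqhb ywuts qbhh pmeli olwry jqo
Hunk 7: at line 3 remove [ywuts] add [ycvm,ifsmb] -> 10 lines: cxgkx fdxn bhkl lqhb ycvm ifsmb qbhh pmeli olwry jqo
Final line 7: qbhh

Answer: qbhh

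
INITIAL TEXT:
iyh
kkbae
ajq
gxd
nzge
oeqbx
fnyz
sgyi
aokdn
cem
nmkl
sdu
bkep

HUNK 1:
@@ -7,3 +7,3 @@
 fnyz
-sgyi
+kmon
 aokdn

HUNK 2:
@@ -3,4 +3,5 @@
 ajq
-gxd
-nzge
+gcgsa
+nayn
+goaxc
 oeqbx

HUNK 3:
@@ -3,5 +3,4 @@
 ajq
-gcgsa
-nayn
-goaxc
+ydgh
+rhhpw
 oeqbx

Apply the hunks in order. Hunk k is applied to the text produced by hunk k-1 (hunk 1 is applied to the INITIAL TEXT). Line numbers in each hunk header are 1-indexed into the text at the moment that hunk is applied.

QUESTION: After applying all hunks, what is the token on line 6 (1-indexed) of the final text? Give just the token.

Hunk 1: at line 7 remove [sgyi] add [kmon] -> 13 lines: iyh kkbae ajq gxd nzge oeqbx fnyz kmon aokdn cem nmkl sdu bkep
Hunk 2: at line 3 remove [gxd,nzge] add [gcgsa,nayn,goaxc] -> 14 lines: iyh kkbae ajq gcgsa nayn goaxc oeqbx fnyz kmon aokdn cem nmkl sdu bkep
Hunk 3: at line 3 remove [gcgsa,nayn,goaxc] add [ydgh,rhhpw] -> 13 lines: iyh kkbae ajq ydgh rhhpw oeqbx fnyz kmon aokdn cem nmkl sdu bkep
Final line 6: oeqbx

Answer: oeqbx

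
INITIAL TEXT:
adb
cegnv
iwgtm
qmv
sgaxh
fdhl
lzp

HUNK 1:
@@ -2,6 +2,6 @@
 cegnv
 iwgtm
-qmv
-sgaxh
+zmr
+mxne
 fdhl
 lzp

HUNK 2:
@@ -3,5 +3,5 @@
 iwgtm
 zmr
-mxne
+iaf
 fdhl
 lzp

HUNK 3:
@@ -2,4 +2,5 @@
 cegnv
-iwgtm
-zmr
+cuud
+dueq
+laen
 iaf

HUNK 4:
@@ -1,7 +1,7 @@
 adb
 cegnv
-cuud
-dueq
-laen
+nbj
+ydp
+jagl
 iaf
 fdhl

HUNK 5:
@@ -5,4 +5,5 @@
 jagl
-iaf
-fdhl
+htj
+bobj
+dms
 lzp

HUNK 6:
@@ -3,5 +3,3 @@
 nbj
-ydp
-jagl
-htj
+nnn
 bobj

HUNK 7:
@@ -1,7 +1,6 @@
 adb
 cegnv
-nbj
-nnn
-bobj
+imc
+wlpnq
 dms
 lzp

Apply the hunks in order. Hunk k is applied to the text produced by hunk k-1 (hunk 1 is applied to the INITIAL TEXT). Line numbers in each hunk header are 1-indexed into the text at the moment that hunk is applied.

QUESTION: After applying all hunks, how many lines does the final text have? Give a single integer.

Answer: 6

Derivation:
Hunk 1: at line 2 remove [qmv,sgaxh] add [zmr,mxne] -> 7 lines: adb cegnv iwgtm zmr mxne fdhl lzp
Hunk 2: at line 3 remove [mxne] add [iaf] -> 7 lines: adb cegnv iwgtm zmr iaf fdhl lzp
Hunk 3: at line 2 remove [iwgtm,zmr] add [cuud,dueq,laen] -> 8 lines: adb cegnv cuud dueq laen iaf fdhl lzp
Hunk 4: at line 1 remove [cuud,dueq,laen] add [nbj,ydp,jagl] -> 8 lines: adb cegnv nbj ydp jagl iaf fdhl lzp
Hunk 5: at line 5 remove [iaf,fdhl] add [htj,bobj,dms] -> 9 lines: adb cegnv nbj ydp jagl htj bobj dms lzp
Hunk 6: at line 3 remove [ydp,jagl,htj] add [nnn] -> 7 lines: adb cegnv nbj nnn bobj dms lzp
Hunk 7: at line 1 remove [nbj,nnn,bobj] add [imc,wlpnq] -> 6 lines: adb cegnv imc wlpnq dms lzp
Final line count: 6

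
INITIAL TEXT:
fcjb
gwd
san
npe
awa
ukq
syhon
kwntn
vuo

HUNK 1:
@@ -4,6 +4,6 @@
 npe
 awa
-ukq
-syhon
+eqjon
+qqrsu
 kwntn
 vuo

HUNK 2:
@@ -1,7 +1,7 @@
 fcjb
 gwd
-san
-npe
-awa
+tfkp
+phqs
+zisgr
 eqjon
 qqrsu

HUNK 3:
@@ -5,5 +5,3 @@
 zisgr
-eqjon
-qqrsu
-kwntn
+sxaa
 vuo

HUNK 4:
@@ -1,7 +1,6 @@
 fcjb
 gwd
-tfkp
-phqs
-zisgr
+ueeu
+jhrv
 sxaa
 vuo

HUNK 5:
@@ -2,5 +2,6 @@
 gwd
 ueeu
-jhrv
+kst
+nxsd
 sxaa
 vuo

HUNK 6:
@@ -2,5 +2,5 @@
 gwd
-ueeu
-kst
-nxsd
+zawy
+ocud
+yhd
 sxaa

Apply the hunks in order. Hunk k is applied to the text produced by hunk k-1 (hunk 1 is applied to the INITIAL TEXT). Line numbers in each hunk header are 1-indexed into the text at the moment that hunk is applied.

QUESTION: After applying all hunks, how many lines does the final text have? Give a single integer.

Answer: 7

Derivation:
Hunk 1: at line 4 remove [ukq,syhon] add [eqjon,qqrsu] -> 9 lines: fcjb gwd san npe awa eqjon qqrsu kwntn vuo
Hunk 2: at line 1 remove [san,npe,awa] add [tfkp,phqs,zisgr] -> 9 lines: fcjb gwd tfkp phqs zisgr eqjon qqrsu kwntn vuo
Hunk 3: at line 5 remove [eqjon,qqrsu,kwntn] add [sxaa] -> 7 lines: fcjb gwd tfkp phqs zisgr sxaa vuo
Hunk 4: at line 1 remove [tfkp,phqs,zisgr] add [ueeu,jhrv] -> 6 lines: fcjb gwd ueeu jhrv sxaa vuo
Hunk 5: at line 2 remove [jhrv] add [kst,nxsd] -> 7 lines: fcjb gwd ueeu kst nxsd sxaa vuo
Hunk 6: at line 2 remove [ueeu,kst,nxsd] add [zawy,ocud,yhd] -> 7 lines: fcjb gwd zawy ocud yhd sxaa vuo
Final line count: 7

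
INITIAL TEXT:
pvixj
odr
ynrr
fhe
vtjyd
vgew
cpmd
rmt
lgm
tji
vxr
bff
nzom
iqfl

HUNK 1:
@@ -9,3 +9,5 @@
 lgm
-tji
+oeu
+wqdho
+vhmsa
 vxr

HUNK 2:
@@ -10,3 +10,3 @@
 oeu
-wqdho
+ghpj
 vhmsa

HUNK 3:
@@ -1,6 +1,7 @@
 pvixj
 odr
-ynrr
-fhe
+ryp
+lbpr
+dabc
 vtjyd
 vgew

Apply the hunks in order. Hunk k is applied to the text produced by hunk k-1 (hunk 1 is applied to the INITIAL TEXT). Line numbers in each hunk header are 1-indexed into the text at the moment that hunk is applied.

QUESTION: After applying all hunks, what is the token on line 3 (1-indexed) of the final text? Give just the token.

Answer: ryp

Derivation:
Hunk 1: at line 9 remove [tji] add [oeu,wqdho,vhmsa] -> 16 lines: pvixj odr ynrr fhe vtjyd vgew cpmd rmt lgm oeu wqdho vhmsa vxr bff nzom iqfl
Hunk 2: at line 10 remove [wqdho] add [ghpj] -> 16 lines: pvixj odr ynrr fhe vtjyd vgew cpmd rmt lgm oeu ghpj vhmsa vxr bff nzom iqfl
Hunk 3: at line 1 remove [ynrr,fhe] add [ryp,lbpr,dabc] -> 17 lines: pvixj odr ryp lbpr dabc vtjyd vgew cpmd rmt lgm oeu ghpj vhmsa vxr bff nzom iqfl
Final line 3: ryp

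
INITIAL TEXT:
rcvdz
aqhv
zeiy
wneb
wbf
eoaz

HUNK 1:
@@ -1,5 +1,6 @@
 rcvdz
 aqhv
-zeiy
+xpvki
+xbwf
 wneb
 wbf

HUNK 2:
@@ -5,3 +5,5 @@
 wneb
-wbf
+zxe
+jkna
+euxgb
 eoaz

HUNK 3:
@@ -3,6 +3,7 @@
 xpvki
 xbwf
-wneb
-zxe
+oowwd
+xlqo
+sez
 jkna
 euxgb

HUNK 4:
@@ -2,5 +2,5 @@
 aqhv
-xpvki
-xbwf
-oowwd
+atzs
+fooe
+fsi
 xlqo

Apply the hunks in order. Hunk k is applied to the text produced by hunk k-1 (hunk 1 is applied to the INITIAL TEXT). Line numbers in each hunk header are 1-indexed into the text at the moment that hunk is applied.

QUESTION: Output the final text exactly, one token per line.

Answer: rcvdz
aqhv
atzs
fooe
fsi
xlqo
sez
jkna
euxgb
eoaz

Derivation:
Hunk 1: at line 1 remove [zeiy] add [xpvki,xbwf] -> 7 lines: rcvdz aqhv xpvki xbwf wneb wbf eoaz
Hunk 2: at line 5 remove [wbf] add [zxe,jkna,euxgb] -> 9 lines: rcvdz aqhv xpvki xbwf wneb zxe jkna euxgb eoaz
Hunk 3: at line 3 remove [wneb,zxe] add [oowwd,xlqo,sez] -> 10 lines: rcvdz aqhv xpvki xbwf oowwd xlqo sez jkna euxgb eoaz
Hunk 4: at line 2 remove [xpvki,xbwf,oowwd] add [atzs,fooe,fsi] -> 10 lines: rcvdz aqhv atzs fooe fsi xlqo sez jkna euxgb eoaz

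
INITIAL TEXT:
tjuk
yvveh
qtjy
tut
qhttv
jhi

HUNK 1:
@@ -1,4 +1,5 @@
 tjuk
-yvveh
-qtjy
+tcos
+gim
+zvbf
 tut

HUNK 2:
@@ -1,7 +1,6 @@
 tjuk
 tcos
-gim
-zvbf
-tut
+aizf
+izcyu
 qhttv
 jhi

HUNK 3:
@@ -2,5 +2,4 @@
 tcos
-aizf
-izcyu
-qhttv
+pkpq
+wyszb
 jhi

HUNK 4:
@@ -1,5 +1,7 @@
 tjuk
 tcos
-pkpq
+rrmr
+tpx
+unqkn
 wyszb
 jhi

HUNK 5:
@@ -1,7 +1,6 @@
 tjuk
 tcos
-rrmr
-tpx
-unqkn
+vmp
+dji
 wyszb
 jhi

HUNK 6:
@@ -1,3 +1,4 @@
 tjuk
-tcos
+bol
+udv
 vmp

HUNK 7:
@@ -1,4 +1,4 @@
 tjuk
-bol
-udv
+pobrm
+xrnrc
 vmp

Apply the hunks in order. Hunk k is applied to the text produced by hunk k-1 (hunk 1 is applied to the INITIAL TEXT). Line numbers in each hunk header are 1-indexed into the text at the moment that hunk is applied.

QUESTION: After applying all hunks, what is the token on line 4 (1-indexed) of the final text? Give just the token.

Hunk 1: at line 1 remove [yvveh,qtjy] add [tcos,gim,zvbf] -> 7 lines: tjuk tcos gim zvbf tut qhttv jhi
Hunk 2: at line 1 remove [gim,zvbf,tut] add [aizf,izcyu] -> 6 lines: tjuk tcos aizf izcyu qhttv jhi
Hunk 3: at line 2 remove [aizf,izcyu,qhttv] add [pkpq,wyszb] -> 5 lines: tjuk tcos pkpq wyszb jhi
Hunk 4: at line 1 remove [pkpq] add [rrmr,tpx,unqkn] -> 7 lines: tjuk tcos rrmr tpx unqkn wyszb jhi
Hunk 5: at line 1 remove [rrmr,tpx,unqkn] add [vmp,dji] -> 6 lines: tjuk tcos vmp dji wyszb jhi
Hunk 6: at line 1 remove [tcos] add [bol,udv] -> 7 lines: tjuk bol udv vmp dji wyszb jhi
Hunk 7: at line 1 remove [bol,udv] add [pobrm,xrnrc] -> 7 lines: tjuk pobrm xrnrc vmp dji wyszb jhi
Final line 4: vmp

Answer: vmp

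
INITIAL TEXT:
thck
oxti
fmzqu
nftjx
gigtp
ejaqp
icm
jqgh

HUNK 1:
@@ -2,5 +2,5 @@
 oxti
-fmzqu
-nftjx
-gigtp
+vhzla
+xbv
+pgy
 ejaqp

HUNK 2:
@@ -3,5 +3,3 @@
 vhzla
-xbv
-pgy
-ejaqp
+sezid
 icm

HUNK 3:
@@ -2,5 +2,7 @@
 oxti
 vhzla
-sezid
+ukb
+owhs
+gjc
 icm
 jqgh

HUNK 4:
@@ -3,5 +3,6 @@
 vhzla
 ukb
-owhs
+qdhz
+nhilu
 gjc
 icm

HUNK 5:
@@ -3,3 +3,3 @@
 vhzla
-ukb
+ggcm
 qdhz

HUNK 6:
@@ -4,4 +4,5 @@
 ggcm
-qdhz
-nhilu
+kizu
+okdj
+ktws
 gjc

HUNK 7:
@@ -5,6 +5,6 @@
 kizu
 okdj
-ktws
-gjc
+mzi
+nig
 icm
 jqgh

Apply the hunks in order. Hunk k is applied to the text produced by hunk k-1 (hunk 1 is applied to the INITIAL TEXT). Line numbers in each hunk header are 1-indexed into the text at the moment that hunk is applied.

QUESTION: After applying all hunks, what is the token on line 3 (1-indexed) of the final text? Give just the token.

Answer: vhzla

Derivation:
Hunk 1: at line 2 remove [fmzqu,nftjx,gigtp] add [vhzla,xbv,pgy] -> 8 lines: thck oxti vhzla xbv pgy ejaqp icm jqgh
Hunk 2: at line 3 remove [xbv,pgy,ejaqp] add [sezid] -> 6 lines: thck oxti vhzla sezid icm jqgh
Hunk 3: at line 2 remove [sezid] add [ukb,owhs,gjc] -> 8 lines: thck oxti vhzla ukb owhs gjc icm jqgh
Hunk 4: at line 3 remove [owhs] add [qdhz,nhilu] -> 9 lines: thck oxti vhzla ukb qdhz nhilu gjc icm jqgh
Hunk 5: at line 3 remove [ukb] add [ggcm] -> 9 lines: thck oxti vhzla ggcm qdhz nhilu gjc icm jqgh
Hunk 6: at line 4 remove [qdhz,nhilu] add [kizu,okdj,ktws] -> 10 lines: thck oxti vhzla ggcm kizu okdj ktws gjc icm jqgh
Hunk 7: at line 5 remove [ktws,gjc] add [mzi,nig] -> 10 lines: thck oxti vhzla ggcm kizu okdj mzi nig icm jqgh
Final line 3: vhzla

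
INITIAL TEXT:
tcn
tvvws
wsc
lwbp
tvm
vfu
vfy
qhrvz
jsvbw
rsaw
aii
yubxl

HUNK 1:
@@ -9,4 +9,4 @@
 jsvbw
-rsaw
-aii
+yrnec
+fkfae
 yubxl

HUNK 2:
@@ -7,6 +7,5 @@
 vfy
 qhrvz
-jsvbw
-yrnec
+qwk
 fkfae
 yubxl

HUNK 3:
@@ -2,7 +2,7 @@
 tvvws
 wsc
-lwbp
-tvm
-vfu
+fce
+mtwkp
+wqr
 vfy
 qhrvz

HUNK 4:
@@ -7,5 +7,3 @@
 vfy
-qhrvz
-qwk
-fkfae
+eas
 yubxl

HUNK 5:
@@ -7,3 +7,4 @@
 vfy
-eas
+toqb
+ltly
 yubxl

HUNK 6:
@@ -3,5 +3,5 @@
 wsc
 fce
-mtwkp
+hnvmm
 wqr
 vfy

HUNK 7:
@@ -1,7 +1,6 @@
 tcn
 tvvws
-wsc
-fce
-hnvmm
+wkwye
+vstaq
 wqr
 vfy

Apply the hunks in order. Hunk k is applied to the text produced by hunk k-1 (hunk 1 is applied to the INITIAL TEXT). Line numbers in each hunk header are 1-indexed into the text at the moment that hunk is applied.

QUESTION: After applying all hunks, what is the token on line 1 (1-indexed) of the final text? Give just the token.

Answer: tcn

Derivation:
Hunk 1: at line 9 remove [rsaw,aii] add [yrnec,fkfae] -> 12 lines: tcn tvvws wsc lwbp tvm vfu vfy qhrvz jsvbw yrnec fkfae yubxl
Hunk 2: at line 7 remove [jsvbw,yrnec] add [qwk] -> 11 lines: tcn tvvws wsc lwbp tvm vfu vfy qhrvz qwk fkfae yubxl
Hunk 3: at line 2 remove [lwbp,tvm,vfu] add [fce,mtwkp,wqr] -> 11 lines: tcn tvvws wsc fce mtwkp wqr vfy qhrvz qwk fkfae yubxl
Hunk 4: at line 7 remove [qhrvz,qwk,fkfae] add [eas] -> 9 lines: tcn tvvws wsc fce mtwkp wqr vfy eas yubxl
Hunk 5: at line 7 remove [eas] add [toqb,ltly] -> 10 lines: tcn tvvws wsc fce mtwkp wqr vfy toqb ltly yubxl
Hunk 6: at line 3 remove [mtwkp] add [hnvmm] -> 10 lines: tcn tvvws wsc fce hnvmm wqr vfy toqb ltly yubxl
Hunk 7: at line 1 remove [wsc,fce,hnvmm] add [wkwye,vstaq] -> 9 lines: tcn tvvws wkwye vstaq wqr vfy toqb ltly yubxl
Final line 1: tcn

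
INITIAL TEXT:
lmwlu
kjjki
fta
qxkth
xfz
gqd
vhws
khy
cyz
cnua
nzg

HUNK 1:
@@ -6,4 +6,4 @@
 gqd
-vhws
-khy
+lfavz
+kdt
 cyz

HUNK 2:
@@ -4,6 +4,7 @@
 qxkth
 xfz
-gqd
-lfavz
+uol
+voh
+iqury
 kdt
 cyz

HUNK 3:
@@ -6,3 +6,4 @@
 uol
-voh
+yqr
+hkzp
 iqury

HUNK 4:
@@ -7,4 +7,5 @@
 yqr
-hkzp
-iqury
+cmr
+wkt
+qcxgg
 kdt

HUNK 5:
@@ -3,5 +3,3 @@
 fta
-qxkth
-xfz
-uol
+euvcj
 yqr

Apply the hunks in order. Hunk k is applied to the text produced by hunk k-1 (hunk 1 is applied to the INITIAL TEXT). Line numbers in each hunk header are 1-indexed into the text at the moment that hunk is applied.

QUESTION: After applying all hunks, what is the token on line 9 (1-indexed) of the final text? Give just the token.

Hunk 1: at line 6 remove [vhws,khy] add [lfavz,kdt] -> 11 lines: lmwlu kjjki fta qxkth xfz gqd lfavz kdt cyz cnua nzg
Hunk 2: at line 4 remove [gqd,lfavz] add [uol,voh,iqury] -> 12 lines: lmwlu kjjki fta qxkth xfz uol voh iqury kdt cyz cnua nzg
Hunk 3: at line 6 remove [voh] add [yqr,hkzp] -> 13 lines: lmwlu kjjki fta qxkth xfz uol yqr hkzp iqury kdt cyz cnua nzg
Hunk 4: at line 7 remove [hkzp,iqury] add [cmr,wkt,qcxgg] -> 14 lines: lmwlu kjjki fta qxkth xfz uol yqr cmr wkt qcxgg kdt cyz cnua nzg
Hunk 5: at line 3 remove [qxkth,xfz,uol] add [euvcj] -> 12 lines: lmwlu kjjki fta euvcj yqr cmr wkt qcxgg kdt cyz cnua nzg
Final line 9: kdt

Answer: kdt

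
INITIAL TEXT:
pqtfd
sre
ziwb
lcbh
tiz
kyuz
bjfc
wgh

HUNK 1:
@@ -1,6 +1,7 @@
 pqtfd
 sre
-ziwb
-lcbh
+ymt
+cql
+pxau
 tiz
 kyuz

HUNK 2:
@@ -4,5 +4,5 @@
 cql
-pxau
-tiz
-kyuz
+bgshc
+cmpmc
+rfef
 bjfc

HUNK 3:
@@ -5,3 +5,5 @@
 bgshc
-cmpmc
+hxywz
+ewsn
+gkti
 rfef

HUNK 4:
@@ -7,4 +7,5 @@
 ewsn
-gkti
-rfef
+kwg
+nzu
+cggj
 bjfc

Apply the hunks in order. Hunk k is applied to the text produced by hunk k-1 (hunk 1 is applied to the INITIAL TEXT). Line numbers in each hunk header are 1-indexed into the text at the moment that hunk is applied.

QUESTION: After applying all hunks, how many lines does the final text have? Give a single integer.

Answer: 12

Derivation:
Hunk 1: at line 1 remove [ziwb,lcbh] add [ymt,cql,pxau] -> 9 lines: pqtfd sre ymt cql pxau tiz kyuz bjfc wgh
Hunk 2: at line 4 remove [pxau,tiz,kyuz] add [bgshc,cmpmc,rfef] -> 9 lines: pqtfd sre ymt cql bgshc cmpmc rfef bjfc wgh
Hunk 3: at line 5 remove [cmpmc] add [hxywz,ewsn,gkti] -> 11 lines: pqtfd sre ymt cql bgshc hxywz ewsn gkti rfef bjfc wgh
Hunk 4: at line 7 remove [gkti,rfef] add [kwg,nzu,cggj] -> 12 lines: pqtfd sre ymt cql bgshc hxywz ewsn kwg nzu cggj bjfc wgh
Final line count: 12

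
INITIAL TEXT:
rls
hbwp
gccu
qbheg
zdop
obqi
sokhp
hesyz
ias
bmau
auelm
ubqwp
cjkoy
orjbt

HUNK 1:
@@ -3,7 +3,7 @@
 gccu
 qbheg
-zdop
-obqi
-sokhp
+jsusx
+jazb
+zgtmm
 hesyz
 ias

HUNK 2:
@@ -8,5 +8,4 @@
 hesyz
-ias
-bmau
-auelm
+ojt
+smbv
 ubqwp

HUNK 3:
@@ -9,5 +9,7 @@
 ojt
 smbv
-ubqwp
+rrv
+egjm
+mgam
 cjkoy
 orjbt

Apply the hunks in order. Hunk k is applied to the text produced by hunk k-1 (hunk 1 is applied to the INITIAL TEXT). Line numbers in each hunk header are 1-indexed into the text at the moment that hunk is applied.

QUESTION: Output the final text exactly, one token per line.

Answer: rls
hbwp
gccu
qbheg
jsusx
jazb
zgtmm
hesyz
ojt
smbv
rrv
egjm
mgam
cjkoy
orjbt

Derivation:
Hunk 1: at line 3 remove [zdop,obqi,sokhp] add [jsusx,jazb,zgtmm] -> 14 lines: rls hbwp gccu qbheg jsusx jazb zgtmm hesyz ias bmau auelm ubqwp cjkoy orjbt
Hunk 2: at line 8 remove [ias,bmau,auelm] add [ojt,smbv] -> 13 lines: rls hbwp gccu qbheg jsusx jazb zgtmm hesyz ojt smbv ubqwp cjkoy orjbt
Hunk 3: at line 9 remove [ubqwp] add [rrv,egjm,mgam] -> 15 lines: rls hbwp gccu qbheg jsusx jazb zgtmm hesyz ojt smbv rrv egjm mgam cjkoy orjbt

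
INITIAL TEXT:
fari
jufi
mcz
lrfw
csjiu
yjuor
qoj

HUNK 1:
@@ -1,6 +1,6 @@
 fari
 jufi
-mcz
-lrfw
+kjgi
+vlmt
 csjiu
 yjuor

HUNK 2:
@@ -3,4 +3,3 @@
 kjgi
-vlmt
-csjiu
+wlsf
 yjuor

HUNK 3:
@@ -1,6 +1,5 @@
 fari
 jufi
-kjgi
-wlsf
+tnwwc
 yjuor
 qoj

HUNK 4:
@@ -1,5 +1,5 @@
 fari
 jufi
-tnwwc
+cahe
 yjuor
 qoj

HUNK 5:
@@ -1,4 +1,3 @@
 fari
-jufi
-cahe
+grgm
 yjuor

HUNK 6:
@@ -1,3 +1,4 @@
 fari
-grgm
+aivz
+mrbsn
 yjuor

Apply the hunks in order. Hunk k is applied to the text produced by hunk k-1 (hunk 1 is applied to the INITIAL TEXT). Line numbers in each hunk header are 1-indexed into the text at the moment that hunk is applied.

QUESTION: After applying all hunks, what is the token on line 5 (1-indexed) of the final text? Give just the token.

Hunk 1: at line 1 remove [mcz,lrfw] add [kjgi,vlmt] -> 7 lines: fari jufi kjgi vlmt csjiu yjuor qoj
Hunk 2: at line 3 remove [vlmt,csjiu] add [wlsf] -> 6 lines: fari jufi kjgi wlsf yjuor qoj
Hunk 3: at line 1 remove [kjgi,wlsf] add [tnwwc] -> 5 lines: fari jufi tnwwc yjuor qoj
Hunk 4: at line 1 remove [tnwwc] add [cahe] -> 5 lines: fari jufi cahe yjuor qoj
Hunk 5: at line 1 remove [jufi,cahe] add [grgm] -> 4 lines: fari grgm yjuor qoj
Hunk 6: at line 1 remove [grgm] add [aivz,mrbsn] -> 5 lines: fari aivz mrbsn yjuor qoj
Final line 5: qoj

Answer: qoj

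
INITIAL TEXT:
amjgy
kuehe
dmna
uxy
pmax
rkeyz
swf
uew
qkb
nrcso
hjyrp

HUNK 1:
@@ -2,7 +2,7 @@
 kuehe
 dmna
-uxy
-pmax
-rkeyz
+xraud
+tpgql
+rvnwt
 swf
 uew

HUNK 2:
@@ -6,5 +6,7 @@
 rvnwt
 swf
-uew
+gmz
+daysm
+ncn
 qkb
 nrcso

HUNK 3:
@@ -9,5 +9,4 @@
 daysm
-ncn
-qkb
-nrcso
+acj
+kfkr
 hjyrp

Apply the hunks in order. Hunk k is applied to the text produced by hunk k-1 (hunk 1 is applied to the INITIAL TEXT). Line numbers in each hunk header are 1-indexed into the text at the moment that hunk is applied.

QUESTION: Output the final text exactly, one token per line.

Answer: amjgy
kuehe
dmna
xraud
tpgql
rvnwt
swf
gmz
daysm
acj
kfkr
hjyrp

Derivation:
Hunk 1: at line 2 remove [uxy,pmax,rkeyz] add [xraud,tpgql,rvnwt] -> 11 lines: amjgy kuehe dmna xraud tpgql rvnwt swf uew qkb nrcso hjyrp
Hunk 2: at line 6 remove [uew] add [gmz,daysm,ncn] -> 13 lines: amjgy kuehe dmna xraud tpgql rvnwt swf gmz daysm ncn qkb nrcso hjyrp
Hunk 3: at line 9 remove [ncn,qkb,nrcso] add [acj,kfkr] -> 12 lines: amjgy kuehe dmna xraud tpgql rvnwt swf gmz daysm acj kfkr hjyrp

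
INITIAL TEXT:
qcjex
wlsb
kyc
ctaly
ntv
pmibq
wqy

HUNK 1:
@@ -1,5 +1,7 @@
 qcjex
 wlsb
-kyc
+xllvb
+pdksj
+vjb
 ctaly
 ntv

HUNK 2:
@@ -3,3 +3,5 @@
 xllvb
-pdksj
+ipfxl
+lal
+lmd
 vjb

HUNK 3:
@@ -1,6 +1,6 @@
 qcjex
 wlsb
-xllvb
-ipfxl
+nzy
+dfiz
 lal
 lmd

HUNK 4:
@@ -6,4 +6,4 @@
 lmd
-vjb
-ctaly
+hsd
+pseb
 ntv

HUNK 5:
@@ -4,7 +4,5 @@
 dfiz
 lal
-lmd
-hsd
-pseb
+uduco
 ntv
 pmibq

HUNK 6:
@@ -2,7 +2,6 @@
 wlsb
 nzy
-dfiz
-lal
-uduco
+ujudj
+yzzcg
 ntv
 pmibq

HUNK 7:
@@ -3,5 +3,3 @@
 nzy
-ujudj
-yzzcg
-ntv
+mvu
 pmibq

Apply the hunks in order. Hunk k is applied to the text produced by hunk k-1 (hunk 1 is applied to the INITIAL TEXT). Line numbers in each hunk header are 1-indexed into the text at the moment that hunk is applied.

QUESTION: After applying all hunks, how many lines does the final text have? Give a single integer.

Answer: 6

Derivation:
Hunk 1: at line 1 remove [kyc] add [xllvb,pdksj,vjb] -> 9 lines: qcjex wlsb xllvb pdksj vjb ctaly ntv pmibq wqy
Hunk 2: at line 3 remove [pdksj] add [ipfxl,lal,lmd] -> 11 lines: qcjex wlsb xllvb ipfxl lal lmd vjb ctaly ntv pmibq wqy
Hunk 3: at line 1 remove [xllvb,ipfxl] add [nzy,dfiz] -> 11 lines: qcjex wlsb nzy dfiz lal lmd vjb ctaly ntv pmibq wqy
Hunk 4: at line 6 remove [vjb,ctaly] add [hsd,pseb] -> 11 lines: qcjex wlsb nzy dfiz lal lmd hsd pseb ntv pmibq wqy
Hunk 5: at line 4 remove [lmd,hsd,pseb] add [uduco] -> 9 lines: qcjex wlsb nzy dfiz lal uduco ntv pmibq wqy
Hunk 6: at line 2 remove [dfiz,lal,uduco] add [ujudj,yzzcg] -> 8 lines: qcjex wlsb nzy ujudj yzzcg ntv pmibq wqy
Hunk 7: at line 3 remove [ujudj,yzzcg,ntv] add [mvu] -> 6 lines: qcjex wlsb nzy mvu pmibq wqy
Final line count: 6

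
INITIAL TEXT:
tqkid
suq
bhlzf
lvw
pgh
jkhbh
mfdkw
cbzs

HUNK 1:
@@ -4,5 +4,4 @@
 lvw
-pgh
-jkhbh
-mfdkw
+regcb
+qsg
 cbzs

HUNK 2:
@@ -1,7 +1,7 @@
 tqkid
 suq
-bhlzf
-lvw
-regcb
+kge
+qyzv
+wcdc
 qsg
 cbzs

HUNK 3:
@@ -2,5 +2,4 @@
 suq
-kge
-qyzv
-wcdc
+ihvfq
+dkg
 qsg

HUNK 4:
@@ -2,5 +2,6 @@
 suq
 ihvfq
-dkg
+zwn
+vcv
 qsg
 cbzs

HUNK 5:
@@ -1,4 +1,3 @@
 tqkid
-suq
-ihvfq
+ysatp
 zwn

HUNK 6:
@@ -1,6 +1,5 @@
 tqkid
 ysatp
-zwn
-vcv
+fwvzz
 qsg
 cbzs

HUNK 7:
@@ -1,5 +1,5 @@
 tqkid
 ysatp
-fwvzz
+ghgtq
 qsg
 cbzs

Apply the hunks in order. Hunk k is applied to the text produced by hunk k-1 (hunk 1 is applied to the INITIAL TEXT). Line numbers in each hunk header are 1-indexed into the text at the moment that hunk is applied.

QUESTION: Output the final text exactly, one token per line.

Hunk 1: at line 4 remove [pgh,jkhbh,mfdkw] add [regcb,qsg] -> 7 lines: tqkid suq bhlzf lvw regcb qsg cbzs
Hunk 2: at line 1 remove [bhlzf,lvw,regcb] add [kge,qyzv,wcdc] -> 7 lines: tqkid suq kge qyzv wcdc qsg cbzs
Hunk 3: at line 2 remove [kge,qyzv,wcdc] add [ihvfq,dkg] -> 6 lines: tqkid suq ihvfq dkg qsg cbzs
Hunk 4: at line 2 remove [dkg] add [zwn,vcv] -> 7 lines: tqkid suq ihvfq zwn vcv qsg cbzs
Hunk 5: at line 1 remove [suq,ihvfq] add [ysatp] -> 6 lines: tqkid ysatp zwn vcv qsg cbzs
Hunk 6: at line 1 remove [zwn,vcv] add [fwvzz] -> 5 lines: tqkid ysatp fwvzz qsg cbzs
Hunk 7: at line 1 remove [fwvzz] add [ghgtq] -> 5 lines: tqkid ysatp ghgtq qsg cbzs

Answer: tqkid
ysatp
ghgtq
qsg
cbzs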